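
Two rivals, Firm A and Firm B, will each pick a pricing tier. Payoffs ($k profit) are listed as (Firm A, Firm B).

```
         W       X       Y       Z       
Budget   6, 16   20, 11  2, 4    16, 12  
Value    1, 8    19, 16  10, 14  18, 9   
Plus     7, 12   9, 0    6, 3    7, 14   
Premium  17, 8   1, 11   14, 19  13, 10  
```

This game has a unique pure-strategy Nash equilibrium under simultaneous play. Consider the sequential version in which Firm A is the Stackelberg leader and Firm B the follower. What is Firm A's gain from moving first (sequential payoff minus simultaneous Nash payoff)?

Solve by backward induction (Firm A leads).
- Budget → Firm B plays W (best of 16, 11, 4, 12); Firm A gets 6.
- Value → Firm B plays X (best of 8, 16, 14, 9); Firm A gets 19.
- Plus → Firm B plays Z (best of 12, 0, 3, 14); Firm A gets 7.
- Premium → Firm B plays Y (best of 8, 11, 19, 10); Firm A gets 14.
Among 6, 19, 7, 14, the best is 19 at Value. Subgame-perfect outcome: (Value, X) with payoffs (19, 16).
For the simultaneous game, intersect best replies.
Firm A's best replies: W→Premium; X→Budget; Y→Premium; Z→Value.
Firm B's best replies: Budget→W; Value→X; Plus→Z; Premium→Y.
Only (Premium, Y) has each player best-responding; Nash payoffs (14, 19).
Firm A's commitment gain: 19 − 14 = 5.

5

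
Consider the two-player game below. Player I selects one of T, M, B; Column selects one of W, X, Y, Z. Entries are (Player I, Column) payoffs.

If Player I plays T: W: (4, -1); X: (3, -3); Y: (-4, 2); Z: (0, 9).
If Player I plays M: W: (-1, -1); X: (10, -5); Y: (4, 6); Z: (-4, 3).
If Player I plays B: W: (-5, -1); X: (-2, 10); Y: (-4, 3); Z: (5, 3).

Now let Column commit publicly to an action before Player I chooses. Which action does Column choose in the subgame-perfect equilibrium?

Y

Work backward from Player I's decision.
- W: Player I compares 4, -1, -5 and picks T; Column would get -1.
- X: Player I compares 3, 10, -2 and picks M; Column would get -5.
- Y: Player I compares -4, 4, -4 and picks M; Column would get 6.
- Z: Player I compares 0, -4, 5 and picks B; Column would get 3.
Maximizing over -1, -5, 6, 3, Column chooses Y. Subgame-perfect outcome: (M, Y) with payoffs (4, 6).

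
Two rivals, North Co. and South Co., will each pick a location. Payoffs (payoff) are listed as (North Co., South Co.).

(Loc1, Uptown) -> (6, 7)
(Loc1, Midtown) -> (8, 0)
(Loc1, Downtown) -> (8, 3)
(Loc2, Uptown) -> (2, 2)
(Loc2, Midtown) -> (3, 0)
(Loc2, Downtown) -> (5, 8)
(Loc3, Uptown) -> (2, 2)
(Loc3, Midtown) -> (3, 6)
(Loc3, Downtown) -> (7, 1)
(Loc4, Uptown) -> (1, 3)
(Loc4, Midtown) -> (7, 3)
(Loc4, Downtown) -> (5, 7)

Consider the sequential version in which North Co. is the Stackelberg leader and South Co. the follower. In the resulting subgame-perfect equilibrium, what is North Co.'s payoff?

Backward induction with North Co. moving first.
- Loc1: South Co. compares 7, 0, 3 and picks Uptown; North Co. would get 6.
- Loc2: South Co. compares 2, 0, 8 and picks Downtown; North Co. would get 5.
- Loc3: South Co. compares 2, 6, 1 and picks Midtown; North Co. would get 3.
- Loc4: South Co. compares 3, 3, 7 and picks Downtown; North Co. would get 5.
North Co.'s induced payoffs are 6, 5, 3, 5, so North Co. commits to Loc1. Subgame-perfect outcome: (Loc1, Uptown) with payoffs (6, 7).

6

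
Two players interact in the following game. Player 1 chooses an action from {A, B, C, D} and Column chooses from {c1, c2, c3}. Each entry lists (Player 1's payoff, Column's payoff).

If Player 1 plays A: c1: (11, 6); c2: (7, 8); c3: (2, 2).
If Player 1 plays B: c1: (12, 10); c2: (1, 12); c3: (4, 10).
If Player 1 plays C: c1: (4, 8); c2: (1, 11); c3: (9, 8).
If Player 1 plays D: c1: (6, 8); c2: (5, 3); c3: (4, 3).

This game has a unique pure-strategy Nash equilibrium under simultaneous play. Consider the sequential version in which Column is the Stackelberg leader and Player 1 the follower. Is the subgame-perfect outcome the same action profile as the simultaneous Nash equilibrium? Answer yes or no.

no

Work backward from Player 1's decision.
- c1: BR = B, leader payoff 10.
- c2: BR = A, leader payoff 8.
- c3: BR = C, leader payoff 8.
Among 10, 8, 8, the best is 10 at c1. Subgame-perfect outcome: (B, c1) with payoffs (12, 10).
Now find the simultaneous Nash equilibrium.
Player 1's best replies: c1→B; c2→A; c3→C.
Column's best replies: A→c2; B→c2; C→c2; D→c1.
The unique mutual best reply is (A, c2), giving (7, 8).
Sequential outcome (B, c1) differs from the Nash profile (A, c2).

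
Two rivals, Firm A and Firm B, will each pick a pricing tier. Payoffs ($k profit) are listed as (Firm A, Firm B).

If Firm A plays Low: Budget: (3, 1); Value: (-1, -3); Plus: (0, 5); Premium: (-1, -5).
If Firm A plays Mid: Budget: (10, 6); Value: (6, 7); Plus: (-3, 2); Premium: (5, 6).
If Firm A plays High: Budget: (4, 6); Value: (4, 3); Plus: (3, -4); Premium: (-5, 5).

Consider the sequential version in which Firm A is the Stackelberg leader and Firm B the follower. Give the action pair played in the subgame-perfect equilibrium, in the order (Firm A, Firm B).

(Mid, Value)

Work backward from Firm B's decision.
- Low: Firm B compares 1, -3, 5, -5 and picks Plus; Firm A would get 0.
- Mid: Firm B compares 6, 7, 2, 6 and picks Value; Firm A would get 6.
- High: Firm B compares 6, 3, -4, 5 and picks Budget; Firm A would get 4.
Among 0, 6, 4, the best is 6 at Mid. Subgame-perfect outcome: (Mid, Value) with payoffs (6, 7).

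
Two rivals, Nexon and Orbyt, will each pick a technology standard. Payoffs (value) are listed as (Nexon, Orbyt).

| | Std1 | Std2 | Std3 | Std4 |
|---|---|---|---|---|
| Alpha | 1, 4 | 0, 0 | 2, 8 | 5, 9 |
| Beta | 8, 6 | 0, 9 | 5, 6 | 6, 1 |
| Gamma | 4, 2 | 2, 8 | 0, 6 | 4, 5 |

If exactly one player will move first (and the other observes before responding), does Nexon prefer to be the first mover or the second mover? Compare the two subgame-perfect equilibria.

If Nexon leads: Orbyt's best replies are Alpha→Std4, Beta→Std2, Gamma→Std2; Nexon's induced payoffs 5, 0, 2; outcome (Alpha, Std4), payoffs (5, 9).
If Orbyt leads: Nexon's best replies are Std1→Beta, Std2→Gamma, Std3→Beta, Std4→Beta; Orbyt's induced payoffs 6, 8, 6, 1; outcome (Gamma, Std2), payoffs (2, 8).
Nexon gets 5 moving first and 2 moving second, so Nexon prefers to move first.

first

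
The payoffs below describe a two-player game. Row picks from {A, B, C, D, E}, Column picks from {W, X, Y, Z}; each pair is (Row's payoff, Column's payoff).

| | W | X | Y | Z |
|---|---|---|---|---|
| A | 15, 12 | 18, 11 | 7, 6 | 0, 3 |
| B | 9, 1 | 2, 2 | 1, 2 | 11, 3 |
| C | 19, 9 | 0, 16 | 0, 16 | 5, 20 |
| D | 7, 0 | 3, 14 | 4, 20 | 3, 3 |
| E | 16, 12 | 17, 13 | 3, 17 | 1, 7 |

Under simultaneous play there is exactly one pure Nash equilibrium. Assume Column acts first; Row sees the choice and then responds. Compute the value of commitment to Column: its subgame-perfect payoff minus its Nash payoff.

8

Work backward from Row's decision.
- W: Row compares 15, 9, 19, 7, 16 and picks C; Column would get 9.
- X: Row compares 18, 2, 0, 3, 17 and picks A; Column would get 11.
- Y: Row compares 7, 1, 0, 4, 3 and picks A; Column would get 6.
- Z: Row compares 0, 11, 5, 3, 1 and picks B; Column would get 3.
Column's induced payoffs are 9, 11, 6, 3, so Column commits to X. Subgame-perfect outcome: (A, X) with payoffs (18, 11).
Now find the simultaneous Nash equilibrium.
Row's best replies: W→C; X→A; Y→A; Z→B.
Column's best replies: A→W; B→Z; C→Z; D→Y; E→Y.
Only (B, Z) has each player best-responding; Nash payoffs (11, 3).
Column's commitment gain: 11 − 3 = 8.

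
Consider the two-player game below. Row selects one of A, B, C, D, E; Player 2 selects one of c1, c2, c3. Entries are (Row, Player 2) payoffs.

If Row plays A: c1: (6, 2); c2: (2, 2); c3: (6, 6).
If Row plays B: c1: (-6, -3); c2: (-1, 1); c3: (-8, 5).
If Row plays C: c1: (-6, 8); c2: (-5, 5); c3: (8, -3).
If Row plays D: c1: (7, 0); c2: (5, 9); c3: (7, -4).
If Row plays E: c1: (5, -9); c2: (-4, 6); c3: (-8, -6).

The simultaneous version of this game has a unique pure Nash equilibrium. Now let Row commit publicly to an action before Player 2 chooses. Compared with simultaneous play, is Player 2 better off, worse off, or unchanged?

Work backward from Player 2's decision.
- A: Player 2 compares 2, 2, 6 and picks c3; Row would get 6.
- B: Player 2 compares -3, 1, 5 and picks c3; Row would get -8.
- C: Player 2 compares 8, 5, -3 and picks c1; Row would get -6.
- D: Player 2 compares 0, 9, -4 and picks c2; Row would get 5.
- E: Player 2 compares -9, 6, -6 and picks c2; Row would get -4.
Row's induced payoffs are 6, -8, -6, 5, -4, so Row commits to A. Subgame-perfect outcome: (A, c3) with payoffs (6, 6).
Under simultaneous play:
Row's best replies: c1→D; c2→D; c3→C.
Player 2's best replies: A→c3; B→c3; C→c1; D→c2; E→c2.
Only (D, c2) has each player best-responding; Nash payoffs (5, 9).
Player 2 earns 6 sequentially versus 9 at the Nash outcome: worse off.

worse off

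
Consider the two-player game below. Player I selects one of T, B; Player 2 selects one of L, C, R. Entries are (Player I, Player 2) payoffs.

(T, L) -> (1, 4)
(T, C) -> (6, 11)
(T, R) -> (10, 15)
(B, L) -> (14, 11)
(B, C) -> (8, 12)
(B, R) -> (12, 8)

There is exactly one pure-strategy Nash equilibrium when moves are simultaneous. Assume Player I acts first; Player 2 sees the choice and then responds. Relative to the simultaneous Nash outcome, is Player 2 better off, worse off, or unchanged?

Work backward from Player 2's decision.
- T → Player 2 plays R (best of 4, 11, 15); Player I gets 10.
- B → Player 2 plays C (best of 11, 12, 8); Player I gets 8.
Among 10, 8, the best is 10 at T. Subgame-perfect outcome: (T, R) with payoffs (10, 15).
Now find the simultaneous Nash equilibrium.
Player I's best replies: L→B; C→B; R→B.
Player 2's best replies: T→R; B→C.
The unique mutual best reply is (B, C), giving (8, 12).
Player 2 earns 15 sequentially versus 12 at the Nash outcome: better off.

better off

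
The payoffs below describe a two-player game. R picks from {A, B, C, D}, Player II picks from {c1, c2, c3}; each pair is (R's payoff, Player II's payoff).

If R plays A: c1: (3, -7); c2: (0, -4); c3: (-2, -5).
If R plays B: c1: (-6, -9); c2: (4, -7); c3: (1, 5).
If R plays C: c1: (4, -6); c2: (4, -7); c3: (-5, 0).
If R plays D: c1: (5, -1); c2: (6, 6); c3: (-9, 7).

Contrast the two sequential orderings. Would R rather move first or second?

second

If R leads: Player II's best replies are A→c2, B→c3, C→c3, D→c3; R's induced payoffs 0, 1, -5, -9; outcome (B, c3), payoffs (1, 5).
If Player II leads: R's best replies are c1→D, c2→D, c3→B; Player II's induced payoffs -1, 6, 5; outcome (D, c2), payoffs (6, 6).
R gets 1 moving first and 6 moving second, so R prefers to move second.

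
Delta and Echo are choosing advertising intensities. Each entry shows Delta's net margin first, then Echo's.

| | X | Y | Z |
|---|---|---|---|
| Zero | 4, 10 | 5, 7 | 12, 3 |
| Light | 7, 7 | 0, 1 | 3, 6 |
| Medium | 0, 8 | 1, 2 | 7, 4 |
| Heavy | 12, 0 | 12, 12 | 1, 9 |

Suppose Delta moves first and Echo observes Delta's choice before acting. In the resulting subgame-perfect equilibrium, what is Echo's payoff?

Backward induction with Delta moving first.
- Zero → Echo plays X (best of 10, 7, 3); Delta gets 4.
- Light → Echo plays X (best of 7, 1, 6); Delta gets 7.
- Medium → Echo plays X (best of 8, 2, 4); Delta gets 0.
- Heavy → Echo plays Y (best of 0, 12, 9); Delta gets 12.
Delta's induced payoffs are 4, 7, 0, 12, so Delta commits to Heavy. Subgame-perfect outcome: (Heavy, Y) with payoffs (12, 12).

12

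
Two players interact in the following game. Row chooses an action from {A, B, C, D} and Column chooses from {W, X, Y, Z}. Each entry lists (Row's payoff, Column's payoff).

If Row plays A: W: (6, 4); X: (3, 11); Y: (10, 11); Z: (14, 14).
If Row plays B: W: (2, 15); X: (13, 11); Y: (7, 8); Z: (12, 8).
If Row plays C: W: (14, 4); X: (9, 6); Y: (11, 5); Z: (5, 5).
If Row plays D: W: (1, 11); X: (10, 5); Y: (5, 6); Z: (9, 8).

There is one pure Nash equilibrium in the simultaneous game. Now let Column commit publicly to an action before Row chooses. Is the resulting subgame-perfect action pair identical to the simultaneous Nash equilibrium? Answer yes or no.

yes

Solve by backward induction (Column leads).
- W → Row plays C (best of 6, 2, 14, 1); Column gets 4.
- X → Row plays B (best of 3, 13, 9, 10); Column gets 11.
- Y → Row plays C (best of 10, 7, 11, 5); Column gets 5.
- Z → Row plays A (best of 14, 12, 5, 9); Column gets 14.
Among 4, 11, 5, 14, the best is 14 at Z. Subgame-perfect outcome: (A, Z) with payoffs (14, 14).
Now find the simultaneous Nash equilibrium.
Row's best replies: W→C; X→B; Y→C; Z→A.
Column's best replies: A→Z; B→W; C→X; D→W.
The unique mutual best reply is (A, Z), giving (14, 14).
Sequential outcome (A, Z) coincides with the Nash profile (A, Z).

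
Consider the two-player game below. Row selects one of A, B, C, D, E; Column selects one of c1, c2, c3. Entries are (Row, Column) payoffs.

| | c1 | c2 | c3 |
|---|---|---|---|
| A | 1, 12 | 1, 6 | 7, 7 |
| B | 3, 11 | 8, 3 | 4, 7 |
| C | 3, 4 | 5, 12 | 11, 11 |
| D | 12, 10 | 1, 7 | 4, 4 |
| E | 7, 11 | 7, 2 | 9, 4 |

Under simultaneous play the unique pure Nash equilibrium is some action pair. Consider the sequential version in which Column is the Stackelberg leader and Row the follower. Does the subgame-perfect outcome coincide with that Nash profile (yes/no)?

Solve by backward induction (Column leads).
- c1 → Row plays D (best of 1, 3, 3, 12, 7); Column gets 10.
- c2 → Row plays B (best of 1, 8, 5, 1, 7); Column gets 3.
- c3 → Row plays C (best of 7, 4, 11, 4, 9); Column gets 11.
Column's induced payoffs are 10, 3, 11, so Column commits to c3. Subgame-perfect outcome: (C, c3) with payoffs (11, 11).
For the simultaneous game, intersect best replies.
Row's best replies: c1→D; c2→B; c3→C.
Column's best replies: A→c1; B→c1; C→c2; D→c1; E→c1.
Only (D, c1) has each player best-responding; Nash payoffs (12, 10).
Sequential outcome (C, c3) differs from the Nash profile (D, c1).

no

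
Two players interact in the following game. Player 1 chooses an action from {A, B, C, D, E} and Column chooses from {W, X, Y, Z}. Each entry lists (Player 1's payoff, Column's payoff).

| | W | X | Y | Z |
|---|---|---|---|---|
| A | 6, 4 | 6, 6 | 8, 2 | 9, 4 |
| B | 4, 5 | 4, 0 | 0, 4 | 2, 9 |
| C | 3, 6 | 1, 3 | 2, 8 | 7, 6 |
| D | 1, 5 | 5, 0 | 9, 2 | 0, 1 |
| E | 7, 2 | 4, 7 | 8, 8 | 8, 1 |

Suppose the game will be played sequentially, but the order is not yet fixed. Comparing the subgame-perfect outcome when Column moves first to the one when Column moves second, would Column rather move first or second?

second

If Player 1 leads: Column's best replies are A→X, B→Z, C→Y, D→W, E→Y; Player 1's induced payoffs 6, 2, 2, 1, 8; outcome (E, Y), payoffs (8, 8).
If Column leads: Player 1's best replies are W→E, X→A, Y→D, Z→A; Column's induced payoffs 2, 6, 2, 4; outcome (A, X), payoffs (6, 6).
Column gets 6 moving first and 8 moving second, so Column prefers to move second.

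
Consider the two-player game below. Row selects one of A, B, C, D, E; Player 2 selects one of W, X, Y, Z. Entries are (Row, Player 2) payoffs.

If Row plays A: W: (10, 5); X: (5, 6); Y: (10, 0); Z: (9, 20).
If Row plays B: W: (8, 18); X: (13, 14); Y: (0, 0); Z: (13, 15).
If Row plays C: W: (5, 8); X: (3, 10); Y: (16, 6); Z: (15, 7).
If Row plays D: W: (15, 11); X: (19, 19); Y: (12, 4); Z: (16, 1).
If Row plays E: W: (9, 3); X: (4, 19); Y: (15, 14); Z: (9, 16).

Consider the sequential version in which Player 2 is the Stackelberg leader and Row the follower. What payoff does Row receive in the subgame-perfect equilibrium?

19

Backward induction with Player 2 moving first.
- W: BR = D, leader payoff 11.
- X: BR = D, leader payoff 19.
- Y: BR = C, leader payoff 6.
- Z: BR = D, leader payoff 1.
Among 11, 19, 6, 1, the best is 19 at X. Subgame-perfect outcome: (D, X) with payoffs (19, 19).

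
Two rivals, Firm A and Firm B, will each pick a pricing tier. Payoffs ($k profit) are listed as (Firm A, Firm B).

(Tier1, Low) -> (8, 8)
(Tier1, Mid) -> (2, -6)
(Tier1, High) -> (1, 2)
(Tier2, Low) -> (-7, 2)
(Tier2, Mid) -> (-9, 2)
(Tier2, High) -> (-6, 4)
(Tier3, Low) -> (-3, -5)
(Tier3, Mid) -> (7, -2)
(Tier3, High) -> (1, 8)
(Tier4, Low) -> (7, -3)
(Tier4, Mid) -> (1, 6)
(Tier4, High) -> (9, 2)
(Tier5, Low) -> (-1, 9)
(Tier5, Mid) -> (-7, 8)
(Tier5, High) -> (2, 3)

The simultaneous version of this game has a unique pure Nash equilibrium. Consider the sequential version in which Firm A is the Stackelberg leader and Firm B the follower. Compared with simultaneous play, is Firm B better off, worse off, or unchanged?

Firm B best-responds to each possible Firm A move:
- Tier1: Firm B compares 8, -6, 2 and picks Low; Firm A would get 8.
- Tier2: Firm B compares 2, 2, 4 and picks High; Firm A would get -6.
- Tier3: Firm B compares -5, -2, 8 and picks High; Firm A would get 1.
- Tier4: Firm B compares -3, 6, 2 and picks Mid; Firm A would get 1.
- Tier5: Firm B compares 9, 8, 3 and picks Low; Firm A would get -1.
Among 8, -6, 1, 1, -1, the best is 8 at Tier1. Subgame-perfect outcome: (Tier1, Low) with payoffs (8, 8).
Now find the simultaneous Nash equilibrium.
Firm A's best replies: Low→Tier1; Mid→Tier3; High→Tier4.
Firm B's best replies: Tier1→Low; Tier2→High; Tier3→High; Tier4→Mid; Tier5→Low.
Only (Tier1, Low) has each player best-responding; Nash payoffs (8, 8).
Firm B earns 8 sequentially versus 8 at the Nash outcome: unchanged.

unchanged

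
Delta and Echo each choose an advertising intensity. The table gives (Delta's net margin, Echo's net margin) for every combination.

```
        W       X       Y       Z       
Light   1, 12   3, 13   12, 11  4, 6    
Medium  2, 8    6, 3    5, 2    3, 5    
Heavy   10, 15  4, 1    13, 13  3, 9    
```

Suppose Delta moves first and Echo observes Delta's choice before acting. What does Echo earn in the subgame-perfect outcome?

Backward induction with Delta moving first.
- Light: Echo compares 12, 13, 11, 6 and picks X; Delta would get 3.
- Medium: Echo compares 8, 3, 2, 5 and picks W; Delta would get 2.
- Heavy: Echo compares 15, 1, 13, 9 and picks W; Delta would get 10.
Maximizing over 3, 2, 10, Delta chooses Heavy. Subgame-perfect outcome: (Heavy, W) with payoffs (10, 15).

15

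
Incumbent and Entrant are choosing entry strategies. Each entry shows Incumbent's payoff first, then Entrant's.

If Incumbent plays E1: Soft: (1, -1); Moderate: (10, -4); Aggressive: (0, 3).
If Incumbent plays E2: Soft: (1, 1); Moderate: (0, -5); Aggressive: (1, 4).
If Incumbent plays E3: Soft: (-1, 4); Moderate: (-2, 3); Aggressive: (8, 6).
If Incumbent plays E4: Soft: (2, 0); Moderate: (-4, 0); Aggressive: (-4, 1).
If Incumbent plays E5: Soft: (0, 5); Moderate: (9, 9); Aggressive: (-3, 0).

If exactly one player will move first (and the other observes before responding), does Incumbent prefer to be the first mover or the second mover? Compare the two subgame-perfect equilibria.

first

If Incumbent leads: Entrant's best replies are E1→Aggressive, E2→Aggressive, E3→Aggressive, E4→Aggressive, E5→Moderate; Incumbent's induced payoffs 0, 1, 8, -4, 9; outcome (E5, Moderate), payoffs (9, 9).
If Entrant leads: Incumbent's best replies are Soft→E4, Moderate→E1, Aggressive→E3; Entrant's induced payoffs 0, -4, 6; outcome (E3, Aggressive), payoffs (8, 6).
Incumbent gets 9 moving first and 8 moving second, so Incumbent prefers to move first.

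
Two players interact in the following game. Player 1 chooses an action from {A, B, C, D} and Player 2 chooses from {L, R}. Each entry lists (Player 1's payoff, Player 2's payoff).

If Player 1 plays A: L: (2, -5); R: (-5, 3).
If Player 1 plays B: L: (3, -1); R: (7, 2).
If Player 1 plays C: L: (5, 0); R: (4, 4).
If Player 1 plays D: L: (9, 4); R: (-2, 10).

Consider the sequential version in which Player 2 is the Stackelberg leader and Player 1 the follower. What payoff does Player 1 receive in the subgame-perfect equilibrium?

9

Backward induction with Player 2 moving first.
- L: BR = D, leader payoff 4.
- R: BR = B, leader payoff 2.
Among 4, 2, the best is 4 at L. Subgame-perfect outcome: (D, L) with payoffs (9, 4).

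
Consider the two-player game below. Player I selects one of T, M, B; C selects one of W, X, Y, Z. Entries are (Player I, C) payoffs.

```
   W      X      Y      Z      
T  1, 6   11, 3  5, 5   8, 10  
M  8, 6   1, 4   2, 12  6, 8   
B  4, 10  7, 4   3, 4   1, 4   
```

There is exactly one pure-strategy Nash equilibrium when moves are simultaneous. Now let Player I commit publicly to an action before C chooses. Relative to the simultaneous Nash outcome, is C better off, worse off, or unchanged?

unchanged

Backward induction with Player I moving first.
- T → C plays Z (best of 6, 3, 5, 10); Player I gets 8.
- M → C plays Y (best of 6, 4, 12, 8); Player I gets 2.
- B → C plays W (best of 10, 4, 4, 4); Player I gets 4.
Player I's induced payoffs are 8, 2, 4, so Player I commits to T. Subgame-perfect outcome: (T, Z) with payoffs (8, 10).
Under simultaneous play:
Player I's best replies: W→M; X→T; Y→T; Z→T.
C's best replies: T→Z; M→Y; B→W.
The unique mutual best reply is (T, Z), giving (8, 10).
C earns 10 sequentially versus 10 at the Nash outcome: unchanged.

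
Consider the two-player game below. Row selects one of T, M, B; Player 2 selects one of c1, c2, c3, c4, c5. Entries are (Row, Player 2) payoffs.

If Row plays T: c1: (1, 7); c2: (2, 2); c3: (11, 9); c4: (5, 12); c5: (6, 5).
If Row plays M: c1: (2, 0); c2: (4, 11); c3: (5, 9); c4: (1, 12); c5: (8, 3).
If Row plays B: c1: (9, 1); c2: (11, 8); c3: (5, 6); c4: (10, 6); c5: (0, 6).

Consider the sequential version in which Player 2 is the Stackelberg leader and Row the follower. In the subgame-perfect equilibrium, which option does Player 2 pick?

c3

Row best-responds to each possible Player 2 move:
- c1 → Row plays B (best of 1, 2, 9); Player 2 gets 1.
- c2 → Row plays B (best of 2, 4, 11); Player 2 gets 8.
- c3 → Row plays T (best of 11, 5, 5); Player 2 gets 9.
- c4 → Row plays B (best of 5, 1, 10); Player 2 gets 6.
- c5 → Row plays M (best of 6, 8, 0); Player 2 gets 3.
Among 1, 8, 9, 6, 3, the best is 9 at c3. Subgame-perfect outcome: (T, c3) with payoffs (11, 9).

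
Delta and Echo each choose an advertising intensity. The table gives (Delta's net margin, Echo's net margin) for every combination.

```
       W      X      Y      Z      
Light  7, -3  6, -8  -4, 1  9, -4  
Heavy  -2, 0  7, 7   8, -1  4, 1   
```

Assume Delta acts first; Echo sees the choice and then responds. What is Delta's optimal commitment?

Heavy

Solve by backward induction (Delta leads).
- Light: Echo compares -3, -8, 1, -4 and picks Y; Delta would get -4.
- Heavy: Echo compares 0, 7, -1, 1 and picks X; Delta would get 7.
Among -4, 7, the best is 7 at Heavy. Subgame-perfect outcome: (Heavy, X) with payoffs (7, 7).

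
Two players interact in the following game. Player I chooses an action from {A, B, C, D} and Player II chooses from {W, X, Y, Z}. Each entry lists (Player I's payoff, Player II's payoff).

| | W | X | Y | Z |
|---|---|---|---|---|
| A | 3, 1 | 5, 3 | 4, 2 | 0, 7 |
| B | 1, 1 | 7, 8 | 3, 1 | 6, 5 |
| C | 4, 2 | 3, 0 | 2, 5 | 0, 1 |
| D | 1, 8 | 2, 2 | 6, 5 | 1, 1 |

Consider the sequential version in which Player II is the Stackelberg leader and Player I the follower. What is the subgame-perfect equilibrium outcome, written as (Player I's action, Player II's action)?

Backward induction with Player II moving first.
- W: Player I compares 3, 1, 4, 1 and picks C; Player II would get 2.
- X: Player I compares 5, 7, 3, 2 and picks B; Player II would get 8.
- Y: Player I compares 4, 3, 2, 6 and picks D; Player II would get 5.
- Z: Player I compares 0, 6, 0, 1 and picks B; Player II would get 5.
Among 2, 8, 5, 5, the best is 8 at X. Subgame-perfect outcome: (B, X) with payoffs (7, 8).

(B, X)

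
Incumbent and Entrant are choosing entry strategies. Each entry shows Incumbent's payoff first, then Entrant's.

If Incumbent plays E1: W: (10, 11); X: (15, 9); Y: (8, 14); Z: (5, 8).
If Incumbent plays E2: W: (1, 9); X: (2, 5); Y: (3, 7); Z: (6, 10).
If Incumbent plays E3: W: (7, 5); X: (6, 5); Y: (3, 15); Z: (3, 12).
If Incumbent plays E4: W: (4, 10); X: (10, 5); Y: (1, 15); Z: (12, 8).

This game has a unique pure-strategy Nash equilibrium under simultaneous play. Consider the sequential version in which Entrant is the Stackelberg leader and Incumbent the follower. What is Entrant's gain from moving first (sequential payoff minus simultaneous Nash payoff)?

Solve by backward induction (Entrant leads).
- W: Incumbent compares 10, 1, 7, 4 and picks E1; Entrant would get 11.
- X: Incumbent compares 15, 2, 6, 10 and picks E1; Entrant would get 9.
- Y: Incumbent compares 8, 3, 3, 1 and picks E1; Entrant would get 14.
- Z: Incumbent compares 5, 6, 3, 12 and picks E4; Entrant would get 8.
Entrant's induced payoffs are 11, 9, 14, 8, so Entrant commits to Y. Subgame-perfect outcome: (E1, Y) with payoffs (8, 14).
Under simultaneous play:
Incumbent's best replies: W→E1; X→E1; Y→E1; Z→E4.
Entrant's best replies: E1→Y; E2→Z; E3→Y; E4→Y.
Only (E1, Y) has each player best-responding; Nash payoffs (8, 14).
Entrant's commitment gain: 14 − 14 = 0.

0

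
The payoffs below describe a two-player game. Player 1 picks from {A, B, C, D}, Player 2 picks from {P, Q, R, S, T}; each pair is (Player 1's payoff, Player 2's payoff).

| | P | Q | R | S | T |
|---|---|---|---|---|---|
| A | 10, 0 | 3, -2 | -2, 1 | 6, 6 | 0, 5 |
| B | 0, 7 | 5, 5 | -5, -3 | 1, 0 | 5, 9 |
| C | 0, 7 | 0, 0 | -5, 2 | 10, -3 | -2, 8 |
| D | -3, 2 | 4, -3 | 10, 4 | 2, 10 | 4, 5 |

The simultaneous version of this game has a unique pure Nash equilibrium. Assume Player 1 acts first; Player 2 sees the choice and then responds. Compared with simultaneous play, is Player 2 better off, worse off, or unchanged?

Solve by backward induction (Player 1 leads).
- A → Player 2 plays S (best of 0, -2, 1, 6, 5); Player 1 gets 6.
- B → Player 2 plays T (best of 7, 5, -3, 0, 9); Player 1 gets 5.
- C → Player 2 plays T (best of 7, 0, 2, -3, 8); Player 1 gets -2.
- D → Player 2 plays S (best of 2, -3, 4, 10, 5); Player 1 gets 2.
Maximizing over 6, 5, -2, 2, Player 1 chooses A. Subgame-perfect outcome: (A, S) with payoffs (6, 6).
Now find the simultaneous Nash equilibrium.
Player 1's best replies: P→A; Q→B; R→D; S→C; T→B.
Player 2's best replies: A→S; B→T; C→T; D→S.
Only (B, T) has each player best-responding; Nash payoffs (5, 9).
Player 2 earns 6 sequentially versus 9 at the Nash outcome: worse off.

worse off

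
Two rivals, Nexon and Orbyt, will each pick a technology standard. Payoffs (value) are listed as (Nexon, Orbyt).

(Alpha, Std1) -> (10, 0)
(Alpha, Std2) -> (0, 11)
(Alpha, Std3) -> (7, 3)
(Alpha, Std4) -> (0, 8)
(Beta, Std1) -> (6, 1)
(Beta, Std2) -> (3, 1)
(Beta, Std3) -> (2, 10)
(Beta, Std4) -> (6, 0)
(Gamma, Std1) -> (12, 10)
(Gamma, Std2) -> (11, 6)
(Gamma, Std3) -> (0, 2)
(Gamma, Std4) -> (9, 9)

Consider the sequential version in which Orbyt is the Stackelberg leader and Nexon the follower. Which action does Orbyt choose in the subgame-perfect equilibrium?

Std1

Solve by backward induction (Orbyt leads).
- Std1: Nexon compares 10, 6, 12 and picks Gamma; Orbyt would get 10.
- Std2: Nexon compares 0, 3, 11 and picks Gamma; Orbyt would get 6.
- Std3: Nexon compares 7, 2, 0 and picks Alpha; Orbyt would get 3.
- Std4: Nexon compares 0, 6, 9 and picks Gamma; Orbyt would get 9.
Orbyt's induced payoffs are 10, 6, 3, 9, so Orbyt commits to Std1. Subgame-perfect outcome: (Gamma, Std1) with payoffs (12, 10).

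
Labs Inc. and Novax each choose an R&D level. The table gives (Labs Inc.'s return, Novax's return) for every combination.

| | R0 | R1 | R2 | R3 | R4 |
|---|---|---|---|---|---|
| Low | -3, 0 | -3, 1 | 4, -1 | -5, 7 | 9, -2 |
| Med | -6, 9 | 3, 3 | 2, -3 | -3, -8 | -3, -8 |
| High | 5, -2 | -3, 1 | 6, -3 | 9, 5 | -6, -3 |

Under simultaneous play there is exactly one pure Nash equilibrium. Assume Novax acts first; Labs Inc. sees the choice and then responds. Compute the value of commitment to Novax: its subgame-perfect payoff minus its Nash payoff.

0

Work backward from Labs Inc.'s decision.
- R0: BR = High, leader payoff -2.
- R1: BR = Med, leader payoff 3.
- R2: BR = High, leader payoff -3.
- R3: BR = High, leader payoff 5.
- R4: BR = Low, leader payoff -2.
Among -2, 3, -3, 5, -2, the best is 5 at R3. Subgame-perfect outcome: (High, R3) with payoffs (9, 5).
Under simultaneous play:
Labs Inc.'s best replies: R0→High; R1→Med; R2→High; R3→High; R4→Low.
Novax's best replies: Low→R3; Med→R0; High→R3.
The unique mutual best reply is (High, R3), giving (9, 5).
Novax's commitment gain: 5 − 5 = 0.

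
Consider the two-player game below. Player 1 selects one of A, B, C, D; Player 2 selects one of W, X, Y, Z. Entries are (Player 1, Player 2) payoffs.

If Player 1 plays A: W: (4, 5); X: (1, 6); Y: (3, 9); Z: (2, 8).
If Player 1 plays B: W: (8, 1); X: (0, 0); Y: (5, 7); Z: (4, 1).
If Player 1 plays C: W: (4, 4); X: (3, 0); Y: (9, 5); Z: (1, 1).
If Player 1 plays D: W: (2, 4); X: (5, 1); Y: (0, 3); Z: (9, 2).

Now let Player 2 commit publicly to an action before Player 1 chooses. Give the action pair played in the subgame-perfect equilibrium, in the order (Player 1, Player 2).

(C, Y)

Player 1 best-responds to each possible Player 2 move:
- W: BR = B, leader payoff 1.
- X: BR = D, leader payoff 1.
- Y: BR = C, leader payoff 5.
- Z: BR = D, leader payoff 2.
Player 2's induced payoffs are 1, 1, 5, 2, so Player 2 commits to Y. Subgame-perfect outcome: (C, Y) with payoffs (9, 5).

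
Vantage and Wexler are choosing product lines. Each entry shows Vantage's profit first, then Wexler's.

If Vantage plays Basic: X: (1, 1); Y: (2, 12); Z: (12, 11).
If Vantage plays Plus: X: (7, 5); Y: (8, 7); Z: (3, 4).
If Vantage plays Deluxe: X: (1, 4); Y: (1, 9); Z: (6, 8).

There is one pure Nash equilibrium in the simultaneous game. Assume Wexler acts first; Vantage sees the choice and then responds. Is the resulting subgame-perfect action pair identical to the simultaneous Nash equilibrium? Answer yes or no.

no

Vantage best-responds to each possible Wexler move:
- X → Vantage plays Plus (best of 1, 7, 1); Wexler gets 5.
- Y → Vantage plays Plus (best of 2, 8, 1); Wexler gets 7.
- Z → Vantage plays Basic (best of 12, 3, 6); Wexler gets 11.
Wexler's induced payoffs are 5, 7, 11, so Wexler commits to Z. Subgame-perfect outcome: (Basic, Z) with payoffs (12, 11).
Under simultaneous play:
Vantage's best replies: X→Plus; Y→Plus; Z→Basic.
Wexler's best replies: Basic→Y; Plus→Y; Deluxe→Y.
Only (Plus, Y) has each player best-responding; Nash payoffs (8, 7).
Sequential outcome (Basic, Z) differs from the Nash profile (Plus, Y).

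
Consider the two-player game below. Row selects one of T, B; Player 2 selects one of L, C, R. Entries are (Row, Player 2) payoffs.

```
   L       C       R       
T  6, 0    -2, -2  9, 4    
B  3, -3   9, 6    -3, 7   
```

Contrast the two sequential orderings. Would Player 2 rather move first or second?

first

If Row leads: Player 2's best replies are T→R, B→R; Row's induced payoffs 9, -3; outcome (T, R), payoffs (9, 4).
If Player 2 leads: Row's best replies are L→T, C→B, R→T; Player 2's induced payoffs 0, 6, 4; outcome (B, C), payoffs (9, 6).
Player 2 gets 6 moving first and 4 moving second, so Player 2 prefers to move first.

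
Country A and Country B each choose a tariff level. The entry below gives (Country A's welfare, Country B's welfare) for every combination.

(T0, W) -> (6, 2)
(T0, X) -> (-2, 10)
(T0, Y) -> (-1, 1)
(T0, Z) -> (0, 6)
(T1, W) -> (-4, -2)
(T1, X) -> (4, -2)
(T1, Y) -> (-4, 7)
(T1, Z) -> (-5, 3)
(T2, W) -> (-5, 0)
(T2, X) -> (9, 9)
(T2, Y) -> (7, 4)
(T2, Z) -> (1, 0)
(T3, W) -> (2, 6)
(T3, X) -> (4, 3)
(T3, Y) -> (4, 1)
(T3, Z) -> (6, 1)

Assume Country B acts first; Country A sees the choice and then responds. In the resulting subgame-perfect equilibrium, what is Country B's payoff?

9

Country A best-responds to each possible Country B move:
- W → Country A plays T0 (best of 6, -4, -5, 2); Country B gets 2.
- X → Country A plays T2 (best of -2, 4, 9, 4); Country B gets 9.
- Y → Country A plays T2 (best of -1, -4, 7, 4); Country B gets 4.
- Z → Country A plays T3 (best of 0, -5, 1, 6); Country B gets 1.
Maximizing over 2, 9, 4, 1, Country B chooses X. Subgame-perfect outcome: (T2, X) with payoffs (9, 9).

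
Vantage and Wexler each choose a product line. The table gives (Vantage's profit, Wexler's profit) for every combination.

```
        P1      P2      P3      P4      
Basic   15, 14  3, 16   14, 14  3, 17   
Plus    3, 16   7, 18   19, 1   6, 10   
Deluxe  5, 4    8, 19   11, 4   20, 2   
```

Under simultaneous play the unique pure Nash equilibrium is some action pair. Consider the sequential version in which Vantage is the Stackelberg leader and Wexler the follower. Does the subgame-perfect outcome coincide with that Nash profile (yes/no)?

Solve by backward induction (Vantage leads).
- Basic → Wexler plays P4 (best of 14, 16, 14, 17); Vantage gets 3.
- Plus → Wexler plays P2 (best of 16, 18, 1, 10); Vantage gets 7.
- Deluxe → Wexler plays P2 (best of 4, 19, 4, 2); Vantage gets 8.
Vantage's induced payoffs are 3, 7, 8, so Vantage commits to Deluxe. Subgame-perfect outcome: (Deluxe, P2) with payoffs (8, 19).
For the simultaneous game, intersect best replies.
Vantage's best replies: P1→Basic; P2→Deluxe; P3→Plus; P4→Deluxe.
Wexler's best replies: Basic→P4; Plus→P2; Deluxe→P2.
The unique mutual best reply is (Deluxe, P2), giving (8, 19).
Sequential outcome (Deluxe, P2) coincides with the Nash profile (Deluxe, P2).

yes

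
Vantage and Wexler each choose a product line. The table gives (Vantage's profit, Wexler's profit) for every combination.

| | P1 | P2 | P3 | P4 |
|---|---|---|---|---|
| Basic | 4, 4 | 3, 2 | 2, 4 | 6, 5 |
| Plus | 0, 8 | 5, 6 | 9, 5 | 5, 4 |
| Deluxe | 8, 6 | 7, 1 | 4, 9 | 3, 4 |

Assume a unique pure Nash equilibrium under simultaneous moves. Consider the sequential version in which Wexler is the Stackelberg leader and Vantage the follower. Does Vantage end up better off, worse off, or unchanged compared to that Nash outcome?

Solve by backward induction (Wexler leads).
- P1 → Vantage plays Deluxe (best of 4, 0, 8); Wexler gets 6.
- P2 → Vantage plays Deluxe (best of 3, 5, 7); Wexler gets 1.
- P3 → Vantage plays Plus (best of 2, 9, 4); Wexler gets 5.
- P4 → Vantage plays Basic (best of 6, 5, 3); Wexler gets 5.
Maximizing over 6, 1, 5, 5, Wexler chooses P1. Subgame-perfect outcome: (Deluxe, P1) with payoffs (8, 6).
Now find the simultaneous Nash equilibrium.
Vantage's best replies: P1→Deluxe; P2→Deluxe; P3→Plus; P4→Basic.
Wexler's best replies: Basic→P4; Plus→P1; Deluxe→P3.
The unique mutual best reply is (Basic, P4), giving (6, 5).
Vantage earns 8 sequentially versus 6 at the Nash outcome: better off.

better off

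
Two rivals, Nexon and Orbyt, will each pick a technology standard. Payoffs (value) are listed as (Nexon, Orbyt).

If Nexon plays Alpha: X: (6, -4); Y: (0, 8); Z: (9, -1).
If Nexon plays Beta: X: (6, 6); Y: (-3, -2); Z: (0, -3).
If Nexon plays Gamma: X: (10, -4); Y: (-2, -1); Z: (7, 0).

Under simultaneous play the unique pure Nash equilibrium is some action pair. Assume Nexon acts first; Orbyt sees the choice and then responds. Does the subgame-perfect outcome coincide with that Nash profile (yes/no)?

Backward induction with Nexon moving first.
- Alpha: BR = Y, leader payoff 0.
- Beta: BR = X, leader payoff 6.
- Gamma: BR = Z, leader payoff 7.
Nexon's induced payoffs are 0, 6, 7, so Nexon commits to Gamma. Subgame-perfect outcome: (Gamma, Z) with payoffs (7, 0).
For the simultaneous game, intersect best replies.
Nexon's best replies: X→Gamma; Y→Alpha; Z→Alpha.
Orbyt's best replies: Alpha→Y; Beta→X; Gamma→Z.
The unique mutual best reply is (Alpha, Y), giving (0, 8).
Sequential outcome (Gamma, Z) differs from the Nash profile (Alpha, Y).

no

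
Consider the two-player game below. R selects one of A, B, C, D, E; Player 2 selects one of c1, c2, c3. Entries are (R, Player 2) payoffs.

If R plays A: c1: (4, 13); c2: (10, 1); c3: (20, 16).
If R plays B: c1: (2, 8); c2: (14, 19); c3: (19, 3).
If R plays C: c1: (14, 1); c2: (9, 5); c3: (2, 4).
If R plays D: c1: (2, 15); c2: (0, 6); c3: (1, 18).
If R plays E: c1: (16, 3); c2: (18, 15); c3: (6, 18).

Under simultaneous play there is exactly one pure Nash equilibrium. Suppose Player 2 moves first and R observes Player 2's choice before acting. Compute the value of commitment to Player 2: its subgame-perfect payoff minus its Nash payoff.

Work backward from R's decision.
- c1: R compares 4, 2, 14, 2, 16 and picks E; Player 2 would get 3.
- c2: R compares 10, 14, 9, 0, 18 and picks E; Player 2 would get 15.
- c3: R compares 20, 19, 2, 1, 6 and picks A; Player 2 would get 16.
Among 3, 15, 16, the best is 16 at c3. Subgame-perfect outcome: (A, c3) with payoffs (20, 16).
Under simultaneous play:
R's best replies: c1→E; c2→E; c3→A.
Player 2's best replies: A→c3; B→c2; C→c2; D→c3; E→c3.
The unique mutual best reply is (A, c3), giving (20, 16).
Player 2's commitment gain: 16 − 16 = 0.

0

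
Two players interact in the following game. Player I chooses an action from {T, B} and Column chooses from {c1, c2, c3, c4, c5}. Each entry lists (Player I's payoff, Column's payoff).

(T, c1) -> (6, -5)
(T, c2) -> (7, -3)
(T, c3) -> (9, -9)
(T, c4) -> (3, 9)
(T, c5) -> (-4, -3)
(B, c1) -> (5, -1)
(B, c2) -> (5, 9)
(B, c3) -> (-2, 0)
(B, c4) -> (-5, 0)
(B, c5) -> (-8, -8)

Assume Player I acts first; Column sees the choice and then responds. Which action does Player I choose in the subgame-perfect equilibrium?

B

Solve by backward induction (Player I leads).
- T: Column compares -5, -3, -9, 9, -3 and picks c4; Player I would get 3.
- B: Column compares -1, 9, 0, 0, -8 and picks c2; Player I would get 5.
Maximizing over 3, 5, Player I chooses B. Subgame-perfect outcome: (B, c2) with payoffs (5, 9).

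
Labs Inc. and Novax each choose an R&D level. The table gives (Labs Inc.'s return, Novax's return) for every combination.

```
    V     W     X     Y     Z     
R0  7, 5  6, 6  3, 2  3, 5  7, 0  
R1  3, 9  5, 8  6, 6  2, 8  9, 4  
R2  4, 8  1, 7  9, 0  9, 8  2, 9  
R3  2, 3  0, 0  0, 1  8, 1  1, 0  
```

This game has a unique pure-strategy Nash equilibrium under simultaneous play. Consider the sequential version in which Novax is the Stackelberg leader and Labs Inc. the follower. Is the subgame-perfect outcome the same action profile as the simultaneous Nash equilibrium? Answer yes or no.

no

Solve by backward induction (Novax leads).
- V: BR = R0, leader payoff 5.
- W: BR = R0, leader payoff 6.
- X: BR = R2, leader payoff 0.
- Y: BR = R2, leader payoff 8.
- Z: BR = R1, leader payoff 4.
Novax's induced payoffs are 5, 6, 0, 8, 4, so Novax commits to Y. Subgame-perfect outcome: (R2, Y) with payoffs (9, 8).
Under simultaneous play:
Labs Inc.'s best replies: V→R0; W→R0; X→R2; Y→R2; Z→R1.
Novax's best replies: R0→W; R1→V; R2→Z; R3→V.
Only (R0, W) has each player best-responding; Nash payoffs (6, 6).
Sequential outcome (R2, Y) differs from the Nash profile (R0, W).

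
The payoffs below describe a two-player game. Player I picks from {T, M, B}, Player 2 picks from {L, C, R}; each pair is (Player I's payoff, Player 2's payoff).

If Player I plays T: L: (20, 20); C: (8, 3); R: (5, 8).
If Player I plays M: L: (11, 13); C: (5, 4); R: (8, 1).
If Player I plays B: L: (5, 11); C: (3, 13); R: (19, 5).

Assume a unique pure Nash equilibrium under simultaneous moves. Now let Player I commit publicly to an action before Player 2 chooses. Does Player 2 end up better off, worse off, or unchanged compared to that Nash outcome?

unchanged

Player 2 best-responds to each possible Player I move:
- T: Player 2 compares 20, 3, 8 and picks L; Player I would get 20.
- M: Player 2 compares 13, 4, 1 and picks L; Player I would get 11.
- B: Player 2 compares 11, 13, 5 and picks C; Player I would get 3.
Among 20, 11, 3, the best is 20 at T. Subgame-perfect outcome: (T, L) with payoffs (20, 20).
Under simultaneous play:
Player I's best replies: L→T; C→T; R→B.
Player 2's best replies: T→L; M→L; B→C.
Only (T, L) has each player best-responding; Nash payoffs (20, 20).
Player 2 earns 20 sequentially versus 20 at the Nash outcome: unchanged.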